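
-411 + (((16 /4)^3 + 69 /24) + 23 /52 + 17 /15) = -534377 /1560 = -342.55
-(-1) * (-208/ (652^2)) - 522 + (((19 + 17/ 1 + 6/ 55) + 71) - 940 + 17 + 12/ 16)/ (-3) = -250.29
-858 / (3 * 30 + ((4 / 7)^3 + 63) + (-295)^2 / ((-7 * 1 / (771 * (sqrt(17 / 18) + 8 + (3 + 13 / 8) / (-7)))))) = 0.00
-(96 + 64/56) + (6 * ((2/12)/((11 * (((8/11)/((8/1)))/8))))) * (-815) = -46320/7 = -6617.14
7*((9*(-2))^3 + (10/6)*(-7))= -122717/3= -40905.67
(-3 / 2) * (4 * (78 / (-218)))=234 / 109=2.15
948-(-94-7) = 1049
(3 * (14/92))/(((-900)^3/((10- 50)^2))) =-0.00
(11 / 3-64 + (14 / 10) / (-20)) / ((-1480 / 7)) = 126847 / 444000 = 0.29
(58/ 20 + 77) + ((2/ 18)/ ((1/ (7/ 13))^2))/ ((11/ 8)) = 13371989/ 167310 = 79.92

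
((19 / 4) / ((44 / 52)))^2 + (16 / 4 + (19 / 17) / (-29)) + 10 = 45.47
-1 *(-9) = 9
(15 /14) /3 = 5 /14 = 0.36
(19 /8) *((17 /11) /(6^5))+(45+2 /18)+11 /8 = 31810211 /684288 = 46.49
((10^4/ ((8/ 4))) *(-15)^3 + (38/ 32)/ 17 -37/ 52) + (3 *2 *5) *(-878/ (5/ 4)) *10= -60415108189/ 3536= -17085720.64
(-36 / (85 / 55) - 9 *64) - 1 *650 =-21238 / 17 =-1249.29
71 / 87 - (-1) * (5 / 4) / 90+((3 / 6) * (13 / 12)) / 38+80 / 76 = 150505 / 79344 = 1.90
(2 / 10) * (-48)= -48 / 5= -9.60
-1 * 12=-12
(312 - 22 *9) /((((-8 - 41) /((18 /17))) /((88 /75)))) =-60192 /20825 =-2.89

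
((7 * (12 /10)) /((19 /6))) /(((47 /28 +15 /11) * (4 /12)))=2.62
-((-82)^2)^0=-1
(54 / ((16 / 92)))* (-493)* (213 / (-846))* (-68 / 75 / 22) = -1588.34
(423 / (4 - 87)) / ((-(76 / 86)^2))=782127 / 119852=6.53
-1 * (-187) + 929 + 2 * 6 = 1128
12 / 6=2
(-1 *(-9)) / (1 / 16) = 144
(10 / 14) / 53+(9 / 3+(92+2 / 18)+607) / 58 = 2346959 / 193662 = 12.12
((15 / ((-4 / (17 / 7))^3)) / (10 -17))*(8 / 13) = 0.30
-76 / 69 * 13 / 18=-494 / 621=-0.80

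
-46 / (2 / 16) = -368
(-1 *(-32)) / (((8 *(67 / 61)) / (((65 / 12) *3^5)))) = 321165 / 67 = 4793.51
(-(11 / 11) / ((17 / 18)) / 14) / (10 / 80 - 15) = 72 / 14161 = 0.01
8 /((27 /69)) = 184 /9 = 20.44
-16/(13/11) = -176/13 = -13.54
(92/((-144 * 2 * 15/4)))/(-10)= 23/2700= 0.01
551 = 551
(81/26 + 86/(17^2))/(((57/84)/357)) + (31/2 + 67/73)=1110850983/613054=1812.00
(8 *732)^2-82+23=34292677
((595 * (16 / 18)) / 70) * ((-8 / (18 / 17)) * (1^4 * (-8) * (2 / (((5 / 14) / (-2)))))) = -2071552 / 405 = -5114.94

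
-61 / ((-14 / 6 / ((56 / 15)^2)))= 27328 / 75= 364.37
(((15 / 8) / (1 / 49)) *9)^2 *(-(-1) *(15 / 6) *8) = 218791125 / 16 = 13674445.31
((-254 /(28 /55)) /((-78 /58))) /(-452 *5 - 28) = -18415 /113568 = -0.16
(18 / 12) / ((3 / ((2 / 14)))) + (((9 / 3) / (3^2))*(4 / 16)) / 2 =19 / 168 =0.11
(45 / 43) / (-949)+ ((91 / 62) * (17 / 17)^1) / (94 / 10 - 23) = -18756905 / 172042312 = -0.11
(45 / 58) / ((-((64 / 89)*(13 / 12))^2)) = -3208005 / 2509312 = -1.28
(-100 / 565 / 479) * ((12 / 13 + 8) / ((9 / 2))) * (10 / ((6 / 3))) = -23200 / 6332859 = -0.00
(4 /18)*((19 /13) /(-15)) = -38 /1755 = -0.02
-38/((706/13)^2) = -3211/249218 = -0.01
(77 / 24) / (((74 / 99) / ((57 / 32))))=144837 / 18944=7.65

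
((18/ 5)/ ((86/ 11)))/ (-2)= -0.23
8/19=0.42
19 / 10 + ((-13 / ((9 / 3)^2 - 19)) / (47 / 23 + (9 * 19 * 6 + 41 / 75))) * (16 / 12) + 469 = 321357437 / 682430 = 470.90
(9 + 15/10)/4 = 21/8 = 2.62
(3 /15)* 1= 1 /5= 0.20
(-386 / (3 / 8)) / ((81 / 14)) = -43232 / 243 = -177.91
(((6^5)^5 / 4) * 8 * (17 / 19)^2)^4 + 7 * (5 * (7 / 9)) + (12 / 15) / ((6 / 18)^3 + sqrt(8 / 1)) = 5832 * sqrt(2) / 29155 + 19133391027764190611266168378734130844220206017519104864094858413734237172354720250894956620243 / 4456402024143195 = 4293461614124199216419630000000000000000000000000000000000000000000000000000000.00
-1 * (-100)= 100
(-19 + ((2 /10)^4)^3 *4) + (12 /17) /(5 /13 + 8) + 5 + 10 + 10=6.08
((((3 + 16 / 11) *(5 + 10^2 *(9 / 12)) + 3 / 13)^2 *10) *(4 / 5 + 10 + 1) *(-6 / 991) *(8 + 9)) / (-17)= 1841002522692 / 20264959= 90846.59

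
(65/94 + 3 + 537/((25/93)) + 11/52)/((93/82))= 5014065439/2841150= 1764.80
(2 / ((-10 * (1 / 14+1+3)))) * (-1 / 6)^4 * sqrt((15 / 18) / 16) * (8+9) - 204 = -204 - 119 * sqrt(30) / 4432320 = -204.00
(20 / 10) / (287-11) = 1 / 138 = 0.01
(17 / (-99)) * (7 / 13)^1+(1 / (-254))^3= -1950061903 / 21090151368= -0.09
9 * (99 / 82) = 891 / 82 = 10.87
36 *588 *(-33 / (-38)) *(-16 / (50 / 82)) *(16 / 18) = -203664384 / 475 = -428767.12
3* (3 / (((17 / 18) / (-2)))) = -324 / 17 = -19.06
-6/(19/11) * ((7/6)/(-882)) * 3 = 11/798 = 0.01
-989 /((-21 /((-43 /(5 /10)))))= -85054 /21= -4050.19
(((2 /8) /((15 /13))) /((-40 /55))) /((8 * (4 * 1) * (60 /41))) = -5863 /921600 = -0.01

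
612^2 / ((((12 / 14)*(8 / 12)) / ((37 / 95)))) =24251724 / 95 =255281.31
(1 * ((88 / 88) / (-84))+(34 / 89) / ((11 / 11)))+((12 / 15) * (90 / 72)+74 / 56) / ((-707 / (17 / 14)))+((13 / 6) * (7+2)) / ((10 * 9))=215627557 / 369987240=0.58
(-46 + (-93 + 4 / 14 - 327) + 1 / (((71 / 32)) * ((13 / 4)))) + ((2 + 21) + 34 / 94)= -134285770 / 303667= -442.21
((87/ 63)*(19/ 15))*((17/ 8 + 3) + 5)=4959/ 280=17.71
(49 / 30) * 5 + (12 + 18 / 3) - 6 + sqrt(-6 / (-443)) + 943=sqrt(2658) / 443 + 5779 / 6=963.28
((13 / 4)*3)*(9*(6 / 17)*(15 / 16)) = 15795 / 544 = 29.03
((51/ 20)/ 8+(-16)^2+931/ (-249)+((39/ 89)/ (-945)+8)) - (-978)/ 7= 29806246943/ 74460960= 400.29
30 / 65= 6 / 13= 0.46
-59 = -59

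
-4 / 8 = -1 / 2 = -0.50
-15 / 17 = -0.88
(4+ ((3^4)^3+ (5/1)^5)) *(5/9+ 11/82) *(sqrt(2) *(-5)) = -2607059.87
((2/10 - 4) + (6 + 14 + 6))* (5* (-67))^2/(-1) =-2491395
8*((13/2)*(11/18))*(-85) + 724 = -17794/9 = -1977.11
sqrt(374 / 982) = sqrt(91817) / 491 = 0.62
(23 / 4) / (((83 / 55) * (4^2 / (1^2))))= 1265 / 5312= 0.24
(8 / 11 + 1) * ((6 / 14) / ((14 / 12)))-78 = -41700 / 539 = -77.37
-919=-919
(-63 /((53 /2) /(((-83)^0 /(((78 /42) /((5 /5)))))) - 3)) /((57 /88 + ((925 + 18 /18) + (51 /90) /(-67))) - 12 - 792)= -78004080 /7017502399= -0.01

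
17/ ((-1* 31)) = -17/ 31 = -0.55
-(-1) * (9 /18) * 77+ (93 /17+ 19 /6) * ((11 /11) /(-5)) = 9377 /255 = 36.77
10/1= 10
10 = 10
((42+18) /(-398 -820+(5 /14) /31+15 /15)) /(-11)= 0.00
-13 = -13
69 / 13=5.31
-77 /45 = -1.71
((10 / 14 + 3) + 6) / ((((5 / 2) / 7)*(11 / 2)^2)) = 544 / 605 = 0.90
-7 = -7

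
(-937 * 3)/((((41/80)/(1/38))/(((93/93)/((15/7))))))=-52472/779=-67.36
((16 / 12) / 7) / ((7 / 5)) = 20 / 147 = 0.14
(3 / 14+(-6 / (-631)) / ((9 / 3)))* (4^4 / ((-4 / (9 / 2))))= -276624 / 4417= -62.63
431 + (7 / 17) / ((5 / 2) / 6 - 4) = 314977 / 731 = 430.89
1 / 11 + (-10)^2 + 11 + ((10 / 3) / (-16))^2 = 704147 / 6336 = 111.13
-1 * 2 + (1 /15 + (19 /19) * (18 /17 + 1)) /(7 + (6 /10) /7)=-10751 /6324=-1.70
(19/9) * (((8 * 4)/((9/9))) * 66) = 13376/3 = 4458.67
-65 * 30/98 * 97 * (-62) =5863650/49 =119666.33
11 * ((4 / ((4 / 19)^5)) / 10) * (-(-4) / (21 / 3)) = 27237089 / 4480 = 6079.71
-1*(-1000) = 1000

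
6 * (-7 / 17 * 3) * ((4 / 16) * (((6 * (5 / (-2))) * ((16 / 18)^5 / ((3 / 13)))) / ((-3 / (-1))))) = 7454720 / 334611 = 22.28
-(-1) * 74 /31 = 74 /31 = 2.39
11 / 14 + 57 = 809 / 14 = 57.79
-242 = -242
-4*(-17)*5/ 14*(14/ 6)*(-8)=-1360/ 3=-453.33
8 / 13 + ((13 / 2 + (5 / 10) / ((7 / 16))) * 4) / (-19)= -1718 / 1729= -0.99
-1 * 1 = -1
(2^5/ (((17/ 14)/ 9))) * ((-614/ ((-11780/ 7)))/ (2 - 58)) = -77364/ 50065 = -1.55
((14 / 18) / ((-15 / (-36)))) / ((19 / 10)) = 56 / 57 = 0.98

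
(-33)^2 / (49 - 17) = 1089 / 32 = 34.03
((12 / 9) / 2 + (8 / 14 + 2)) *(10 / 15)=136 / 63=2.16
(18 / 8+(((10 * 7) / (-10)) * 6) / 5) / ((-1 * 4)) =1.54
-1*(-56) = 56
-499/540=-0.92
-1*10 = -10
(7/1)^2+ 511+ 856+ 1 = 1417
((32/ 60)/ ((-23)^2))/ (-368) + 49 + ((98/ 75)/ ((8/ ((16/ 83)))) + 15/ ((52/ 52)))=3233144883/ 50493050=64.03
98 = 98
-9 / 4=-2.25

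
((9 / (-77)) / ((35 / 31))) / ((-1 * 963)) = 31 / 288365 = 0.00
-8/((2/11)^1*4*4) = -11/4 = -2.75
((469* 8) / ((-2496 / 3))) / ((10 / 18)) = -4221 / 520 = -8.12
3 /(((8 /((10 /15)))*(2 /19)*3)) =19 /24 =0.79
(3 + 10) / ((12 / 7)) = 91 / 12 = 7.58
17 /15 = 1.13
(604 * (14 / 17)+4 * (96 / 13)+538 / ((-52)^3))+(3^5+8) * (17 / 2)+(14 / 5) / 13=15899689119 / 5975840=2660.66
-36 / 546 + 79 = 78.93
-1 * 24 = -24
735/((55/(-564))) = -7537.09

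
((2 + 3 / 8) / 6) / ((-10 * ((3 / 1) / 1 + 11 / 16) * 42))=-19 / 74340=-0.00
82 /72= 1.14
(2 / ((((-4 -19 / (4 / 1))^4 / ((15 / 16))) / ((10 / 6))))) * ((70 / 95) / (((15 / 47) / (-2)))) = -6016 / 2443875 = -0.00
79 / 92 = 0.86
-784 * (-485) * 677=257422480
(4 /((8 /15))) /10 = 0.75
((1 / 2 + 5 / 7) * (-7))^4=83521 / 16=5220.06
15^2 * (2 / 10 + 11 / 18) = 365 / 2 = 182.50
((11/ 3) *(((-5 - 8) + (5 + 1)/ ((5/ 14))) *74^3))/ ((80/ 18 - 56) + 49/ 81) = -2286679032/ 20635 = -110815.56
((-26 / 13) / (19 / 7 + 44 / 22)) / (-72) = 7 / 1188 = 0.01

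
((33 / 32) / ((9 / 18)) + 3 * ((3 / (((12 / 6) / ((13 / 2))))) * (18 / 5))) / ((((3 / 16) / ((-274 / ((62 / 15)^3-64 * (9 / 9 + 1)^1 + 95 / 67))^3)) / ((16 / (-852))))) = -181588151776215380962500000 / 143908310721945868520129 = -1261.83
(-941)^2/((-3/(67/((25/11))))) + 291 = -652577672/75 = -8701035.63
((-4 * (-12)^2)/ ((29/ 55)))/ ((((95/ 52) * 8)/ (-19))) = 41184/ 29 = 1420.14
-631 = -631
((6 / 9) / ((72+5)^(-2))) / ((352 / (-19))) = -10241 / 48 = -213.35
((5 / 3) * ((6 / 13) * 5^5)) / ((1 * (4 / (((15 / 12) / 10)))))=15625 / 208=75.12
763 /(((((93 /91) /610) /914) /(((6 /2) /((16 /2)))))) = 9677918705 /62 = 156095462.98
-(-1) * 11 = 11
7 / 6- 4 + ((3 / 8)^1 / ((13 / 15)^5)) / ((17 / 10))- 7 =-710641883 / 75743772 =-9.38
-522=-522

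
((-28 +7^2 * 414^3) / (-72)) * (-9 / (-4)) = -108654350.88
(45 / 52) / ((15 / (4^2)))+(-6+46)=532 / 13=40.92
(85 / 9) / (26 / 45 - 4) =-425 / 154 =-2.76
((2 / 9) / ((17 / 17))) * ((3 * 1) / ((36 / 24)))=4 / 9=0.44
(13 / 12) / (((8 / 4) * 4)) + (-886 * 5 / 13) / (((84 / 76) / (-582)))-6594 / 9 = 520394229 / 2912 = 178706.81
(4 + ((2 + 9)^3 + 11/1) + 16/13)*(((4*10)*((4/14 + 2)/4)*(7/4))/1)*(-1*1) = -700560/13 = -53889.23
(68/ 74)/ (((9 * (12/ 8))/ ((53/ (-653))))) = -3604/ 652347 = -0.01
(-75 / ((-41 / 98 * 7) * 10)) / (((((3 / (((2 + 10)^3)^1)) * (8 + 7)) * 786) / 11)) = 1.38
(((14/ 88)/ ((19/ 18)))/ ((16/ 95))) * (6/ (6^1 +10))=945/ 2816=0.34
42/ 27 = 14/ 9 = 1.56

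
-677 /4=-169.25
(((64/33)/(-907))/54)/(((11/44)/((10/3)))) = -1280/2424411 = -0.00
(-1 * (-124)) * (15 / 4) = 465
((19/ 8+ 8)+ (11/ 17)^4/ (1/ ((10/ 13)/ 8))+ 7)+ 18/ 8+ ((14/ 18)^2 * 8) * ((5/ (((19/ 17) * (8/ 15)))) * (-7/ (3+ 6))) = -478509308893/ 40104111528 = -11.93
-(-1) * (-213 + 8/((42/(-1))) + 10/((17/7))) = -74639/357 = -209.07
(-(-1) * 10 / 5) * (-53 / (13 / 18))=-1908 / 13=-146.77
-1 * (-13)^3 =2197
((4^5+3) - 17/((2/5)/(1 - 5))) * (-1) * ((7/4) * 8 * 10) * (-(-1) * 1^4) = -167580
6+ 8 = 14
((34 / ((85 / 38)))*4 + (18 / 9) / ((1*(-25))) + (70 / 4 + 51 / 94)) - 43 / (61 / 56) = 2815906 / 71675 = 39.29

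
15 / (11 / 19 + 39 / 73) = 20805 / 1544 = 13.47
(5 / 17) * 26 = 130 / 17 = 7.65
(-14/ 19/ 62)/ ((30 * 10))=-7/ 176700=-0.00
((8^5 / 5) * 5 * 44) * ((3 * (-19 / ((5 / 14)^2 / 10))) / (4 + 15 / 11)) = -354369404928 / 295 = -1201252220.09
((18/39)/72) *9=0.06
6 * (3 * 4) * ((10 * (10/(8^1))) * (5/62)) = 2250/31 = 72.58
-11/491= -0.02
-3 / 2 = -1.50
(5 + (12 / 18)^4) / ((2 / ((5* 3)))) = 2105 / 54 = 38.98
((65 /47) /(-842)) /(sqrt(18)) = -65 * sqrt(2) /237444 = -0.00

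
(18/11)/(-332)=-9/1826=-0.00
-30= -30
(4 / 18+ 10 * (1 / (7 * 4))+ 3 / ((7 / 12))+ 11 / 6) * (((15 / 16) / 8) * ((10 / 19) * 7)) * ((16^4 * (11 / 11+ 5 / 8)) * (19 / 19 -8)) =-138611200 / 57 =-2431775.44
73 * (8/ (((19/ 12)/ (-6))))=-42048/ 19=-2213.05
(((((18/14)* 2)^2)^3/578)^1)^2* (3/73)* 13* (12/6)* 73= 22558211937810432/1156038148314721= 19.51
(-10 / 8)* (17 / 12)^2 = -1445 / 576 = -2.51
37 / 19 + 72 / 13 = 1849 / 247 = 7.49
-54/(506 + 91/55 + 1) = -1485/13988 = -0.11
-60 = -60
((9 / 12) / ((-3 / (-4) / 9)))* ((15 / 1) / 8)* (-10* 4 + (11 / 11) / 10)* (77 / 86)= -829521 / 1376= -602.85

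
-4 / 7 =-0.57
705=705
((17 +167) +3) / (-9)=-20.78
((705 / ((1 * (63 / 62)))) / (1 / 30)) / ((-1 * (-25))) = 5828 / 7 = 832.57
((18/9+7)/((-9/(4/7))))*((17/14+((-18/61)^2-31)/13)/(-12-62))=-788037/87700249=-0.01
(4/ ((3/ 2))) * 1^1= 8/ 3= 2.67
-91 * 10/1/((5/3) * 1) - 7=-553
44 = 44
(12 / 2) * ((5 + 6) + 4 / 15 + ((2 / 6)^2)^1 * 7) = 1084 / 15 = 72.27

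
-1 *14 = -14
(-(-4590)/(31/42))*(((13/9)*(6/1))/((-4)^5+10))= -21420/403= -53.15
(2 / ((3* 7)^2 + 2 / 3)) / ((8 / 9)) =27 / 5300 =0.01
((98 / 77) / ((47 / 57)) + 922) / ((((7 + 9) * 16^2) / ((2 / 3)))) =14921 / 99264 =0.15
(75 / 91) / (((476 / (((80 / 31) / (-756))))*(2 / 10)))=-625 / 21149037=-0.00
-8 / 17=-0.47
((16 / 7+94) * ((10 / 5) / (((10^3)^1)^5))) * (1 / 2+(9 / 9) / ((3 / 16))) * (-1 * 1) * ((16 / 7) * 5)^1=-337 / 26250000000000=-0.00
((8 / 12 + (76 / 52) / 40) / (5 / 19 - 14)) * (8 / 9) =-20843 / 458055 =-0.05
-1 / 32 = -0.03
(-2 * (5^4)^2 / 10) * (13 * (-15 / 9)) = 5078125 / 3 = 1692708.33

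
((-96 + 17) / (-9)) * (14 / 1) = 1106 / 9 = 122.89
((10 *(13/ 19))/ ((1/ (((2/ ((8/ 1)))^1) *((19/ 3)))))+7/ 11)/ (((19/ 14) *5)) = 5299/ 3135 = 1.69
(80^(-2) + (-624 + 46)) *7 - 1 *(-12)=-25817593 / 6400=-4034.00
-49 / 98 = -0.50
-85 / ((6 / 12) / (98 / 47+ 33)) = -280330 / 47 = -5964.47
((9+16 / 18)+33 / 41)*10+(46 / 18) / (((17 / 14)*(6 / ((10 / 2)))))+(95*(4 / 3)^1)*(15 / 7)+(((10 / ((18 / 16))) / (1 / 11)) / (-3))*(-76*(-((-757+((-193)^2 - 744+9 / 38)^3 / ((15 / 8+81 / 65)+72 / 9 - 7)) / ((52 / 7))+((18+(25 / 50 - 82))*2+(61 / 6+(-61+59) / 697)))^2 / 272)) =-620817855618203915434691312934022828024952118422995 / 26997145219913801576268807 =-22995685305284515829286090.00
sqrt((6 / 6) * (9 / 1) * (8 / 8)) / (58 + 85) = 3 / 143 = 0.02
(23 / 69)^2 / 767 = 1 / 6903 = 0.00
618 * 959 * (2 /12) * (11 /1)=1086547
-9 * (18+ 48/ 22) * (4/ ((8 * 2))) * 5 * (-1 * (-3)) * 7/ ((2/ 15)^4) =-5310309375/ 352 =-15086106.18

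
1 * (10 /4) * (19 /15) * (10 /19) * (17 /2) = 85 /6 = 14.17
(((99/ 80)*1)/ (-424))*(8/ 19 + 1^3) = -2673/ 644480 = -0.00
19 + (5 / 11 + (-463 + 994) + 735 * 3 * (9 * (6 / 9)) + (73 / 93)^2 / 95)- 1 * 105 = 123601620269 / 9038205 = 13675.46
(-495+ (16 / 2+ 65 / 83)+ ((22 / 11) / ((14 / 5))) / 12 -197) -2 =-4776917 / 6972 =-685.16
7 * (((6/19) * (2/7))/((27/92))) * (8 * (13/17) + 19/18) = 403880/26163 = 15.44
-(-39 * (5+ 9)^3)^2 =-11452424256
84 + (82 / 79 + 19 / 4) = 28373 / 316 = 89.79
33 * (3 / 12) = 33 / 4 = 8.25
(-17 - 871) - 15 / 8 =-7119 / 8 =-889.88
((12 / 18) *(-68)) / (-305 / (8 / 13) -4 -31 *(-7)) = 64 / 399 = 0.16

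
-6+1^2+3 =-2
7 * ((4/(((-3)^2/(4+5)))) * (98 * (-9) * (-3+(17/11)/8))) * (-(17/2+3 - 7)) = -6862401/22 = -311927.32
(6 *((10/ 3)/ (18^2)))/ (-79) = -5/ 6399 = -0.00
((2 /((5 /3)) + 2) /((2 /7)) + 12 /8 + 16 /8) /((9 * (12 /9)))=49 /40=1.22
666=666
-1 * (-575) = 575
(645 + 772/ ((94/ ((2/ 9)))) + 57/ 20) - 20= 629.68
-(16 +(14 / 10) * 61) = -507 / 5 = -101.40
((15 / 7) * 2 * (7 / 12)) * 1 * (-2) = -5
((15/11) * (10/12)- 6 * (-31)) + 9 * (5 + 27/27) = 5305/22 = 241.14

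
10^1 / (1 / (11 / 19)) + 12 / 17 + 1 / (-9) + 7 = 38908 / 2907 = 13.38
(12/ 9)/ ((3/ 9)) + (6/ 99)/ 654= 4.00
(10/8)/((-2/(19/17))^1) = -95/136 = -0.70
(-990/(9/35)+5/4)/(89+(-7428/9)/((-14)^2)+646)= -2263065/429704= -5.27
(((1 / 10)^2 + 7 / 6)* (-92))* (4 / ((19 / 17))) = -552092 / 1425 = -387.43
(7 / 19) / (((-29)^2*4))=7 / 63916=0.00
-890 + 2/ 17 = -15128/ 17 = -889.88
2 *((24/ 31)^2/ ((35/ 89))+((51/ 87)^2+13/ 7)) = 30104744/ 4041005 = 7.45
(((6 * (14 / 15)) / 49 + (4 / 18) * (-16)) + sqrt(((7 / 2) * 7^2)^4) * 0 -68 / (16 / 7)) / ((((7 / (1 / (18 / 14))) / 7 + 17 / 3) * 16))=-41821 / 140160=-0.30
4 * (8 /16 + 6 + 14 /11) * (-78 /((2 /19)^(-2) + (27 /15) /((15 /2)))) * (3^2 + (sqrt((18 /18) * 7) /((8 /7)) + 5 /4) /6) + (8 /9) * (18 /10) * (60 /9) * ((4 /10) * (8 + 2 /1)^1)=-60951458 /298617 - 389025 * sqrt(7) /99539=-214.45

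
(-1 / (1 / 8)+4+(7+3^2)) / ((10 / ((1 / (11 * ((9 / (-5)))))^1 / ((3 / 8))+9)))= 10.64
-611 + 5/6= -3661/6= -610.17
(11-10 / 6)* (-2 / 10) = -28 / 15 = -1.87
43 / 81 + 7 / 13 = 1126 / 1053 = 1.07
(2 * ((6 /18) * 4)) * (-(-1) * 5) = 40 /3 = 13.33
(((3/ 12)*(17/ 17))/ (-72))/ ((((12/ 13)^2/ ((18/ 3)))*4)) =-169/ 27648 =-0.01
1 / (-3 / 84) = -28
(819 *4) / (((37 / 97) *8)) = 1073.55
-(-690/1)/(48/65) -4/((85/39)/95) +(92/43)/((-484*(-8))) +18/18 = 67313211/88451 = 761.02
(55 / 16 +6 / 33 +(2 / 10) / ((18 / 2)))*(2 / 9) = 28841 / 35640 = 0.81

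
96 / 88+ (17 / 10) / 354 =42667 / 38940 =1.10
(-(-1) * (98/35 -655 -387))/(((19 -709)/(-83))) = -71878/575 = -125.01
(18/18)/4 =1/4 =0.25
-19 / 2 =-9.50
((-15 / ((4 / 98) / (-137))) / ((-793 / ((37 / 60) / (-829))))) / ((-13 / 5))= -1241905 / 68369288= -0.02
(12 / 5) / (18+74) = 3 / 115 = 0.03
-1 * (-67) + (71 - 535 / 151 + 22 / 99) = 183029 / 1359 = 134.68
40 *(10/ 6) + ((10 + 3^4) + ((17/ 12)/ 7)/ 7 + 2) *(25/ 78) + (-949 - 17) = -39879499/ 45864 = -869.52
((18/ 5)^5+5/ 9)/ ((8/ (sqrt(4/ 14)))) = 17021737 * sqrt(14)/ 1575000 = 40.44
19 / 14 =1.36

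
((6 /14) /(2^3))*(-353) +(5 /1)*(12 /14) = -117 /8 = -14.62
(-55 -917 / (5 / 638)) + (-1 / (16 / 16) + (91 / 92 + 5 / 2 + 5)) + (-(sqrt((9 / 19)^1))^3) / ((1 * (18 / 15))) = -53846087 / 460 -45 * sqrt(19) / 722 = -117056.98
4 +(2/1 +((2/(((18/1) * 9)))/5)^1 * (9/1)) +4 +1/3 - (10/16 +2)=2783/360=7.73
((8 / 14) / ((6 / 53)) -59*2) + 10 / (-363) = -112.98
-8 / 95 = -0.08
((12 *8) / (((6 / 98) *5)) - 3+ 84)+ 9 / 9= 1978 / 5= 395.60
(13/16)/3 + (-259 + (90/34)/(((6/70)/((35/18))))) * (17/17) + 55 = -39081/272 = -143.68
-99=-99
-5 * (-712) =3560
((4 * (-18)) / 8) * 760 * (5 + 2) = -47880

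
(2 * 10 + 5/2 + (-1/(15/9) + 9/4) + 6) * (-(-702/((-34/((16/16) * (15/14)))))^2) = -3343059135/226576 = -14754.69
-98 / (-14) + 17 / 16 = 129 / 16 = 8.06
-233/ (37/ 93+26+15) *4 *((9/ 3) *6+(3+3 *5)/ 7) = -6240672/ 13475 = -463.13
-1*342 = -342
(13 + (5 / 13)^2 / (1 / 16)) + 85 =16962 / 169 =100.37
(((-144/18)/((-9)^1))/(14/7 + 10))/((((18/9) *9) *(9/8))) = 8/2187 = 0.00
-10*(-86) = 860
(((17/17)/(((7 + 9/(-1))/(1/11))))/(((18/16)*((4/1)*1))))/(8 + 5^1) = -1/1287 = -0.00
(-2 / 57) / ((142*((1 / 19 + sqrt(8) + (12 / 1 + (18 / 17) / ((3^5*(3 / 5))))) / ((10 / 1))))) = -1448250570 / 6679590751367 + 240176340*sqrt(2) / 6679590751367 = -0.00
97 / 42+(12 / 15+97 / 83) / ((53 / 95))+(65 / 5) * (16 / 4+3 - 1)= 15489793 / 184758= 83.84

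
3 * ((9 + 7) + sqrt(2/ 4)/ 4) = 3 * sqrt(2)/ 8 + 48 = 48.53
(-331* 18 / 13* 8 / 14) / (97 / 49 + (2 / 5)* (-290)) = 166824 / 72631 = 2.30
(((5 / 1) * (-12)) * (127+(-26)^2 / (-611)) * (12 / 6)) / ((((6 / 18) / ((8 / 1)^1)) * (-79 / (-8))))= -136327680 / 3713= -36716.32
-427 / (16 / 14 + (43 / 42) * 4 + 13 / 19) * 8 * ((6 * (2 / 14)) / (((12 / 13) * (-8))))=316407 / 4726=66.95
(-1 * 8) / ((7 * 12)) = -2 / 21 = -0.10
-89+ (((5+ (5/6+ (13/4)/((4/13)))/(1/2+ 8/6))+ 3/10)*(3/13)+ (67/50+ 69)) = -457671/28600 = -16.00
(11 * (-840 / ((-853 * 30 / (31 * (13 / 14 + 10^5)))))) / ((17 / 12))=11457706392 / 14501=790132.16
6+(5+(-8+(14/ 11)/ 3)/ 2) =238/ 33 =7.21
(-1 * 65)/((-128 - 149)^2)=-65/76729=-0.00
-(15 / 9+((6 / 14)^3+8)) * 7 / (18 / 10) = -50140 / 1323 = -37.90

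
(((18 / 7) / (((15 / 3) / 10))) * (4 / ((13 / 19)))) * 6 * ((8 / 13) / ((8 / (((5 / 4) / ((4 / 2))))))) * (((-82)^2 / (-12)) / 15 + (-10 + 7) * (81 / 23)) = -11308344 / 27209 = -415.61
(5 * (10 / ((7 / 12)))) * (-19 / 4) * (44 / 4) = -31350 / 7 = -4478.57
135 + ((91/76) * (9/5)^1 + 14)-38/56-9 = 94082/665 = 141.48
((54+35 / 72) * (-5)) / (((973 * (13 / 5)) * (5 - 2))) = -98075 / 2732184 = -0.04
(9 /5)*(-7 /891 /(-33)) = 7 /16335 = 0.00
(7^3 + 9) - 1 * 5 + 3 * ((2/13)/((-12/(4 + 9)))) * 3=345.50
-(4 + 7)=-11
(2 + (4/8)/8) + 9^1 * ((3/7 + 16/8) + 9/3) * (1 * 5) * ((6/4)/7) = 42657/784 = 54.41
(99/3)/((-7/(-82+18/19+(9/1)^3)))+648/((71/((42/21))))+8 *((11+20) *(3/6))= -27501373/9443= -2912.36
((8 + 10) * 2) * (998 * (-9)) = -323352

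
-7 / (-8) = 7 / 8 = 0.88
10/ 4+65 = 135/ 2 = 67.50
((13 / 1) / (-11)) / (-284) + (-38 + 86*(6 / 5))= 1018489 / 15620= 65.20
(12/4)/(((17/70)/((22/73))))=4620/1241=3.72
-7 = -7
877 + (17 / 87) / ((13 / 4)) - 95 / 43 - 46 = 40309502 / 48633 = 828.85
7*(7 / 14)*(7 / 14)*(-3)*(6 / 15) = -21 / 10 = -2.10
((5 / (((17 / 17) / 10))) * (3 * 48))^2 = 51840000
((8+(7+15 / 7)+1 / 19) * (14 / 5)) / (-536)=-2287 / 25460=-0.09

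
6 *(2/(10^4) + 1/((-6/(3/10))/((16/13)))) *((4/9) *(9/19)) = -11961/154375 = -0.08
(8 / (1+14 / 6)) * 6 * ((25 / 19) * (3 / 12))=4.74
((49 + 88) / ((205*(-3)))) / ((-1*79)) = 0.00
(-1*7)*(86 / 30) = -301 / 15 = -20.07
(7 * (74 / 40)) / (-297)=-259 / 5940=-0.04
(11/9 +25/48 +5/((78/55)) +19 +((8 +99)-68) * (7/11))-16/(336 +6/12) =679607437/13858416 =49.04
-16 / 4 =-4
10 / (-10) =-1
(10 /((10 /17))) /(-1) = -17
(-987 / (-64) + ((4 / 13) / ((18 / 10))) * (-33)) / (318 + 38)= 24413 / 888576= 0.03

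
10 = 10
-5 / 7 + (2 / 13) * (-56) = -849 / 91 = -9.33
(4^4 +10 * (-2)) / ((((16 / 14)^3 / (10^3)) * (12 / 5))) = 12648125 / 192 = 65875.65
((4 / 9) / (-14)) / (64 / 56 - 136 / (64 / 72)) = 2 / 9567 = 0.00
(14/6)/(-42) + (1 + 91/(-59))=-635/1062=-0.60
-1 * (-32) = 32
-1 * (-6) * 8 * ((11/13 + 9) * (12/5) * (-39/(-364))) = 55296/455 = 121.53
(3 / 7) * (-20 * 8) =-480 / 7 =-68.57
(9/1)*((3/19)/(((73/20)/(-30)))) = -11.68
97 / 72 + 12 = 961 / 72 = 13.35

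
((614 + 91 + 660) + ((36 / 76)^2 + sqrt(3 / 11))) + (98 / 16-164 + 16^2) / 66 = sqrt(33) / 11 + 260506073 / 190608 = 1367.23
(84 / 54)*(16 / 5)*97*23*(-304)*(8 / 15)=-1215377408 / 675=-1800559.12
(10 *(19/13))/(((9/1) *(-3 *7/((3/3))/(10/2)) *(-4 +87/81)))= 950/7189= 0.13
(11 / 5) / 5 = 11 / 25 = 0.44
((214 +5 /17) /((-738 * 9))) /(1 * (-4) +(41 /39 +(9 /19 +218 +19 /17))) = -899821 /6042110058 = -0.00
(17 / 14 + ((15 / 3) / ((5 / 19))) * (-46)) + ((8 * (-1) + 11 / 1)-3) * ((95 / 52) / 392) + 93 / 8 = -48225 / 56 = -861.16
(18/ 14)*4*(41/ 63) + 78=3986/ 49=81.35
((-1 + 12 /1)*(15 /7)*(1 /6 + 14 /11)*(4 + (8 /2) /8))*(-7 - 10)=-72675 /28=-2595.54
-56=-56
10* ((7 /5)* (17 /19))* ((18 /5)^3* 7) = 9716112 /2375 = 4090.99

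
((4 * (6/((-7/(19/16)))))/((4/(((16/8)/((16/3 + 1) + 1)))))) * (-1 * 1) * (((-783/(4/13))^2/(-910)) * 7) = -1362896847/98560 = -13828.09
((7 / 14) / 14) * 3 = 3 / 28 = 0.11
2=2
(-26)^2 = 676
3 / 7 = 0.43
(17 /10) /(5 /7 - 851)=-119 /59520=-0.00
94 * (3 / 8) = 35.25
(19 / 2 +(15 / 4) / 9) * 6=119 / 2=59.50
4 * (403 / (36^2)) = 403 / 324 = 1.24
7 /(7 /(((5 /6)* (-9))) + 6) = 105 /76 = 1.38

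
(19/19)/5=1/5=0.20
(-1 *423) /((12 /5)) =-705 /4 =-176.25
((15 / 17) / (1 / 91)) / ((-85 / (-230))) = 62790 / 289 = 217.27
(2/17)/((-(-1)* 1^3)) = 2/17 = 0.12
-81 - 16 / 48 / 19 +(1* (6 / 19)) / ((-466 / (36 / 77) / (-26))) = -82843114 / 1022637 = -81.01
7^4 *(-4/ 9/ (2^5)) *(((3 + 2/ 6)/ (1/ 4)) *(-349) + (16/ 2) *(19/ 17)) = 71088808/ 459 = 154877.58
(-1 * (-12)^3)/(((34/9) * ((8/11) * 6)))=1782/17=104.82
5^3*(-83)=-10375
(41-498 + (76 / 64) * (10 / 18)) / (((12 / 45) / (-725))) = 238209625 / 192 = 1240675.13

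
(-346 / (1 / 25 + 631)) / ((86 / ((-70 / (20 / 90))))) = 1362375 / 678368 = 2.01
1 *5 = 5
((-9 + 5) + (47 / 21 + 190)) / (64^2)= 3953 / 86016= 0.05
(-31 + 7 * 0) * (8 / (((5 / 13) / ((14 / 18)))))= -501.51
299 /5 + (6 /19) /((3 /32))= 6001 /95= 63.17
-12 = -12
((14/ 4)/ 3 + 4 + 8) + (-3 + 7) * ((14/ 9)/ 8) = 251/ 18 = 13.94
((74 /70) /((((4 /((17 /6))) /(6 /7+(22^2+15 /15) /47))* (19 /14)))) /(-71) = -2312833 /26629260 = -0.09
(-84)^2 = 7056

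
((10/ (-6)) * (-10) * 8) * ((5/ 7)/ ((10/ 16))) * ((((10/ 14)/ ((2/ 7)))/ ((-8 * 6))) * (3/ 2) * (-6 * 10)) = 5000/ 7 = 714.29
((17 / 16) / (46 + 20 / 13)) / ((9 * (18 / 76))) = 4199 / 400464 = 0.01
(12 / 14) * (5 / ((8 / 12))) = 45 / 7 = 6.43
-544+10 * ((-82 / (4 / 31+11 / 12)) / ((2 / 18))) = -7601.48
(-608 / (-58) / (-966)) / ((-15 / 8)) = 1216 / 210105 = 0.01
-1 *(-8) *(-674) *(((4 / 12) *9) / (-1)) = 16176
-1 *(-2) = 2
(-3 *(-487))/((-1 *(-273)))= 487/91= 5.35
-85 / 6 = -14.17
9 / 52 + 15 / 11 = 879 / 572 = 1.54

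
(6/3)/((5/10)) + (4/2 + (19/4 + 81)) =367/4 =91.75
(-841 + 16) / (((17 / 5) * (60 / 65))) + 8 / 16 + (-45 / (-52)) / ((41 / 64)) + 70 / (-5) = -9967709 / 36244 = -275.02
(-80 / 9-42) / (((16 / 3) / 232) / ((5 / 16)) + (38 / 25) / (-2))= 74.13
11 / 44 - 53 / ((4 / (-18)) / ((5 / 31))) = 4801 / 124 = 38.72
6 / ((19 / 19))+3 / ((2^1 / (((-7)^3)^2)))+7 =352973 / 2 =176486.50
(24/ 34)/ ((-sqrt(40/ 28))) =-6* sqrt(70)/ 85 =-0.59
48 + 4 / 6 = 146 / 3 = 48.67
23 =23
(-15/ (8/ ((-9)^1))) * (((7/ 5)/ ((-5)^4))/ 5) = 189/ 25000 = 0.01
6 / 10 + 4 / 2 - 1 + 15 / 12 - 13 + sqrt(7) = -203 / 20 + sqrt(7) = -7.50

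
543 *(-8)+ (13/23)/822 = -4344.00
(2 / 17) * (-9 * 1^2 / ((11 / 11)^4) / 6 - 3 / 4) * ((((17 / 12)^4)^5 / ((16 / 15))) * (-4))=1195362178425756624235765 / 1135928886651103739904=1052.32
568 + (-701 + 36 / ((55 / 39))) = -5911 / 55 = -107.47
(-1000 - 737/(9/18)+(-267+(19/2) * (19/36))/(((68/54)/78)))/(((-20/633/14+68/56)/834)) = -4699573522245/365194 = -12868704.09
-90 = -90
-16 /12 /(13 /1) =-0.10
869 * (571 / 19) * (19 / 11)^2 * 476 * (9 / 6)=611948694 / 11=55631699.45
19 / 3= 6.33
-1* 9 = -9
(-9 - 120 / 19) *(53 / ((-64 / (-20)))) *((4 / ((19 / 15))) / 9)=-128525 / 1444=-89.01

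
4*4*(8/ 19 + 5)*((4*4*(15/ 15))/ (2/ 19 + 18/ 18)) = 26368/ 21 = 1255.62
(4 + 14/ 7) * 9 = 54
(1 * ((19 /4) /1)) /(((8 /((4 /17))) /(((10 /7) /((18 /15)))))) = 475 /2856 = 0.17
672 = 672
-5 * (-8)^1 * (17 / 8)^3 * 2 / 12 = 24565 / 384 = 63.97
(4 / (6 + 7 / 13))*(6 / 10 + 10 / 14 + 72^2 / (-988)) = -135992 / 56525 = -2.41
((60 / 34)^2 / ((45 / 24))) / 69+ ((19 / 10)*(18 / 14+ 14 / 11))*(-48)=-597051704 / 2559095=-233.31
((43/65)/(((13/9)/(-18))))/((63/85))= -13158/1183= -11.12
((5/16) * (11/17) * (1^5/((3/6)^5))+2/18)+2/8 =4181/612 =6.83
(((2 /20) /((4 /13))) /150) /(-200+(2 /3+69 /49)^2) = -93639 /8457550000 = -0.00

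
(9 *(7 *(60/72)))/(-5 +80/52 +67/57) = -11115/484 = -22.96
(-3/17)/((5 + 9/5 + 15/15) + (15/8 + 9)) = -40/4233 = -0.01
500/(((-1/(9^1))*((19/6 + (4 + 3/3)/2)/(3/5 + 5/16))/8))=-98550/17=-5797.06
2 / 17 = 0.12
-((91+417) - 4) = -504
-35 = -35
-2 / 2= -1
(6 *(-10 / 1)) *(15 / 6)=-150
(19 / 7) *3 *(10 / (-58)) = -285 / 203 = -1.40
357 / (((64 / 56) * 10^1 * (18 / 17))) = 14161 / 480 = 29.50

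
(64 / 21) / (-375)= -64 / 7875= -0.01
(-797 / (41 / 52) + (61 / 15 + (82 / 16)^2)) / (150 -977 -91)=38592361 / 36132480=1.07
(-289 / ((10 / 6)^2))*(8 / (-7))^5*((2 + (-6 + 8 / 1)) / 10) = 170459136 / 2100875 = 81.14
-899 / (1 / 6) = -5394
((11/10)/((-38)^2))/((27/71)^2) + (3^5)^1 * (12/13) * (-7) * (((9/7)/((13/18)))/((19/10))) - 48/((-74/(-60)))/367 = -35541945147637999/24157345712760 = -1471.27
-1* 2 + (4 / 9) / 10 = -88 / 45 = -1.96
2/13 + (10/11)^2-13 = -18907/1573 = -12.02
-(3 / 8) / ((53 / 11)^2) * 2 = -363 / 11236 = -0.03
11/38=0.29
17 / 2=8.50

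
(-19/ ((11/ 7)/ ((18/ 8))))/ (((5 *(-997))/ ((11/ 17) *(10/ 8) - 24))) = -1887669/ 14915120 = -0.13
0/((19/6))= 0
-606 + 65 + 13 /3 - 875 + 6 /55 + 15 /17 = -3956944 /2805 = -1410.68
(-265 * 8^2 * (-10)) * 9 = 1526400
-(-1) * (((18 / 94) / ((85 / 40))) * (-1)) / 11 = -72 / 8789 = -0.01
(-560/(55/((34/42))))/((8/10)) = -340/33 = -10.30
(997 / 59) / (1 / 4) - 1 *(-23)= 5345 / 59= 90.59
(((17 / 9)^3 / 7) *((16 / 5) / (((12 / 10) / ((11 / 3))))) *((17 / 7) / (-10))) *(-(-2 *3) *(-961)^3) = 6523017154790488 / 535815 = 12174009975.07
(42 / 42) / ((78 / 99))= 33 / 26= 1.27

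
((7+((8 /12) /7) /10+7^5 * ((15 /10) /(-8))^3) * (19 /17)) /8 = -848030591 /58490880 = -14.50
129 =129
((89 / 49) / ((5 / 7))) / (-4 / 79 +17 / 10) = 14062 / 9121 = 1.54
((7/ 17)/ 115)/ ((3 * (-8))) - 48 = -2252167/ 46920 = -48.00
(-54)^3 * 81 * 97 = -1237194648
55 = 55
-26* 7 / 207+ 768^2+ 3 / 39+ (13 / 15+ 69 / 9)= 7936185941 / 13455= 589831.73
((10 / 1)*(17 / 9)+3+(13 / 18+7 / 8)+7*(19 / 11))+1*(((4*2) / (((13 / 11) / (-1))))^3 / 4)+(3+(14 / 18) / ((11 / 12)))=-66330131 / 1740024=-38.12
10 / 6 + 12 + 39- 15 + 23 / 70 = 7979 / 210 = 38.00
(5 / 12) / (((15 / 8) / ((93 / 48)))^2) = 961 / 2160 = 0.44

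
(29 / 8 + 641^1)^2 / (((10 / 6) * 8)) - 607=78230027 / 2560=30558.60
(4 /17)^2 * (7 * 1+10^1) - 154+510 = 356.94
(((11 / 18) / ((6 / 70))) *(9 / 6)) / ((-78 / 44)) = -4235 / 702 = -6.03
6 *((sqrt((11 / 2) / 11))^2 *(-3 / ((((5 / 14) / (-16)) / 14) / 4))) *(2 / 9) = 25088 / 5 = 5017.60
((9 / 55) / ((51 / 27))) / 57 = 27 / 17765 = 0.00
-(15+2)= -17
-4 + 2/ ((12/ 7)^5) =-480857/ 124416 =-3.86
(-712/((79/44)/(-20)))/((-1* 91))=-626560/7189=-87.16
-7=-7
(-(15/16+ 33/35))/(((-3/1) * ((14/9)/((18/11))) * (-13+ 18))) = 28431/215600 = 0.13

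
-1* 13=-13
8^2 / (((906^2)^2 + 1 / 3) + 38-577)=6 / 63166100471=0.00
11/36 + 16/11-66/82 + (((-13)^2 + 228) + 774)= 19027865/16236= 1171.96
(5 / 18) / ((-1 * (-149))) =5 / 2682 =0.00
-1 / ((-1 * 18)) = 0.06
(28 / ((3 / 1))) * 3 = 28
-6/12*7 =-7/2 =-3.50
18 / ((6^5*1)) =1 / 432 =0.00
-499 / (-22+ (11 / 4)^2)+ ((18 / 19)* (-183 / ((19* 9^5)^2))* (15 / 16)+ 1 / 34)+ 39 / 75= 35.11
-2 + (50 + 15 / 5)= 51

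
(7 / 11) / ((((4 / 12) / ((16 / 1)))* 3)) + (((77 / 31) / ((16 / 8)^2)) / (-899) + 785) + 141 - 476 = 564290665 / 1226236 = 460.18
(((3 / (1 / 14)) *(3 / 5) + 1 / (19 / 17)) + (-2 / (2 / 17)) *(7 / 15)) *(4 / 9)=20704 / 2565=8.07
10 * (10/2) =50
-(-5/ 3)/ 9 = 5/ 27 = 0.19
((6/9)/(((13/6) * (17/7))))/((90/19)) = 0.03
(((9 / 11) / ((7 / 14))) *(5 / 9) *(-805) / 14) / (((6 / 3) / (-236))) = 67850 / 11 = 6168.18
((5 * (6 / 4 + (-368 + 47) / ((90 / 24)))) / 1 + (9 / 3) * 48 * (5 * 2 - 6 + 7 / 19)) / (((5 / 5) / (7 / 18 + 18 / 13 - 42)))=-74598025 / 8892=-8389.34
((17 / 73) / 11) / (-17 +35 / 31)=-527 / 395076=-0.00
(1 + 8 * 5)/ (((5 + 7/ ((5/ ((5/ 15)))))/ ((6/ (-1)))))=-45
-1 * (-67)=67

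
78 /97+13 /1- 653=-62002 /97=-639.20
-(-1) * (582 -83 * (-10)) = 1412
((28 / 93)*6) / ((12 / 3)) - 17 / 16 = -0.61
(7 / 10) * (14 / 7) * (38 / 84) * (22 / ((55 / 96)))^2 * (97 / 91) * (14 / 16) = 1415424 / 1625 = 871.03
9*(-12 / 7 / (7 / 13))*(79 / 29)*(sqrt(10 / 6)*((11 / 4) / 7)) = -101673*sqrt(15) / 9947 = -39.59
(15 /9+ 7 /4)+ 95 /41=2821 /492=5.73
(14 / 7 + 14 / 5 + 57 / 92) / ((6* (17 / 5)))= 831 / 3128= 0.27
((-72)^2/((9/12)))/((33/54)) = 124416/11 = 11310.55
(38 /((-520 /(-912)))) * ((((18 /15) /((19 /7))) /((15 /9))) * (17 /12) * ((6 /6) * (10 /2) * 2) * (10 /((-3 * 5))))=-54264 /325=-166.97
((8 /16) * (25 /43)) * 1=25 /86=0.29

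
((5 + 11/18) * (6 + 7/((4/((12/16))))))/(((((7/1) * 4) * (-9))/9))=-1313/896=-1.47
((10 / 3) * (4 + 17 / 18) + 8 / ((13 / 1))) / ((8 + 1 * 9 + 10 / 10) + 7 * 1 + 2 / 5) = 30005 / 44577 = 0.67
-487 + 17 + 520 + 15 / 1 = 65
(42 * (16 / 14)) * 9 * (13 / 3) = 1872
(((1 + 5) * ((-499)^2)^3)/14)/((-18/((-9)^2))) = -416837745101169027/14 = -29774124650083501.93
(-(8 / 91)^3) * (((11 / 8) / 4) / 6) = -88 / 2260713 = -0.00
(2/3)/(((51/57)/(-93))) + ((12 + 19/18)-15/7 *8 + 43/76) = -5926901/81396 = -72.82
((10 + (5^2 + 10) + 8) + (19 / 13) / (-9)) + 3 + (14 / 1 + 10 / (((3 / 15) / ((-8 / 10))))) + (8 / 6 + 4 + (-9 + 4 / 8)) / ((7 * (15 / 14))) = 1912 / 65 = 29.42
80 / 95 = 16 / 19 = 0.84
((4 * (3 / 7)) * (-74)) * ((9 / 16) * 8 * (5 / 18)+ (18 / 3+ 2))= -8214 / 7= -1173.43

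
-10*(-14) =140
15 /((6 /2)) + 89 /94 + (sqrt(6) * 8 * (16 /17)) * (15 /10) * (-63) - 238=-12096 * sqrt(6) /17 - 21813 /94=-1974.94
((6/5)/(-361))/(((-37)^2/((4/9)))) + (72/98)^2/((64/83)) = 49838429773/71195748540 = 0.70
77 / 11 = 7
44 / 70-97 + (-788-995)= -65778 / 35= -1879.37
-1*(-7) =7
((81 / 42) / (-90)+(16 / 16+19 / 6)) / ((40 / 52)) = 22633 / 4200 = 5.39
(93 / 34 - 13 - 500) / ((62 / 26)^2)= -89.73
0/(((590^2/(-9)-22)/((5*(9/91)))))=0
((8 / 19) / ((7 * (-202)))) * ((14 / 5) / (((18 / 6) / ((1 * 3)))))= -0.00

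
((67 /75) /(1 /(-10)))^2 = 17956 /225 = 79.80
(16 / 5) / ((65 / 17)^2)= 4624 / 21125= 0.22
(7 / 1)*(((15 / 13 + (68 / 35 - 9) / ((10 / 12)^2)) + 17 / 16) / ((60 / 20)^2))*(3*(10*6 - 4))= -10123127 / 9750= -1038.27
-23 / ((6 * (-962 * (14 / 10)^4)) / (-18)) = -43125 / 2309762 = -0.02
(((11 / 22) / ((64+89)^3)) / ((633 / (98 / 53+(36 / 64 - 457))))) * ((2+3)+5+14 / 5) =-256994 / 200263877955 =-0.00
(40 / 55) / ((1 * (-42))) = -4 / 231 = -0.02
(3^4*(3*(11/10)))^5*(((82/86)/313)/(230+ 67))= 18837453843150129/1345900000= 13996176.42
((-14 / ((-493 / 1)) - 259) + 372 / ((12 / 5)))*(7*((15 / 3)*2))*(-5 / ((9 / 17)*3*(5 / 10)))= 11960200 / 261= 45824.52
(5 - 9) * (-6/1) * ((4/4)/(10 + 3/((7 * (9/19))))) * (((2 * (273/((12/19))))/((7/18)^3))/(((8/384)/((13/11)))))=32359481856/17633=1835165.99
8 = 8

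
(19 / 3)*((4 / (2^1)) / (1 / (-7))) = -266 / 3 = -88.67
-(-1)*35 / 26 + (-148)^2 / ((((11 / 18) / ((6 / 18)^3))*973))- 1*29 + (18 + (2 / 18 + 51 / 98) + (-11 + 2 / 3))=-157707430 / 8765757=-17.99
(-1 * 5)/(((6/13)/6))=-65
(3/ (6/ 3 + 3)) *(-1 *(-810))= 486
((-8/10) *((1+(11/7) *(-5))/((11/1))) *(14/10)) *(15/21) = 192/385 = 0.50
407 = 407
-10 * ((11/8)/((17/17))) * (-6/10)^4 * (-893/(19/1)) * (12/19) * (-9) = -1130679/2375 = -476.08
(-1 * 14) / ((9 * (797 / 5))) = -70 / 7173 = -0.01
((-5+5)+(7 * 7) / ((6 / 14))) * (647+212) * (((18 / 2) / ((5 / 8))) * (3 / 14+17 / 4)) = 6313650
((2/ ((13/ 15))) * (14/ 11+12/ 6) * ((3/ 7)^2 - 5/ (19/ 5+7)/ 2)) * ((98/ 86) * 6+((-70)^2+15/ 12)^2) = -1900641084585/ 219128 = -8673656.88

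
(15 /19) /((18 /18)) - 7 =-118 /19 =-6.21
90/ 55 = 18/ 11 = 1.64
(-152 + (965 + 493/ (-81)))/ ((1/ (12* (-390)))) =-33987200/ 9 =-3776355.56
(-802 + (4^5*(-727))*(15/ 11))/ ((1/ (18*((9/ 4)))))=-452609451/ 11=-41146313.73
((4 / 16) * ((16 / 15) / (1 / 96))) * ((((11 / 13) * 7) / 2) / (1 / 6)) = 29568 / 65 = 454.89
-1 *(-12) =12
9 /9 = 1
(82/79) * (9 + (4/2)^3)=1394/79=17.65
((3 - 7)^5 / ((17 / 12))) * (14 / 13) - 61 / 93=-16012457 / 20553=-779.08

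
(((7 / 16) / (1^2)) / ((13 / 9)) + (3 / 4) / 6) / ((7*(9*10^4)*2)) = 89 / 262080000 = 0.00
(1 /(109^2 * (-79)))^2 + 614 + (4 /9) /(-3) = 14601165004343801 /23786138235627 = 613.85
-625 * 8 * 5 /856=-3125 /107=-29.21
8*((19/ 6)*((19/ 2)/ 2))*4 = 1444/ 3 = 481.33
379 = 379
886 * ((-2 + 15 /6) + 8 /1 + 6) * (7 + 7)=179858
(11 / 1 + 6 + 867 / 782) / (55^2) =833 / 139150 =0.01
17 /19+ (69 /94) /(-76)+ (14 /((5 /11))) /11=131631 /35720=3.69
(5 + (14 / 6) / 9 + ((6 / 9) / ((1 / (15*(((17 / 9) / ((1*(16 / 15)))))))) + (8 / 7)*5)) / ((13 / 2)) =43367 / 9828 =4.41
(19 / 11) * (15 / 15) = 19 / 11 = 1.73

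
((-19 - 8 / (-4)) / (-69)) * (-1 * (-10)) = 170 / 69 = 2.46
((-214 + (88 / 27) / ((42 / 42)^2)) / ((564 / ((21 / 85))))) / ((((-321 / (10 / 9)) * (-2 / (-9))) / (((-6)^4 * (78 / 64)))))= 776685 / 341972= 2.27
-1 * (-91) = 91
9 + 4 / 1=13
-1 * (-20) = 20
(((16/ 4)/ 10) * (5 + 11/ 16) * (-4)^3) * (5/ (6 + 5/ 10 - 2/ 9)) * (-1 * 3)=39312/ 113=347.89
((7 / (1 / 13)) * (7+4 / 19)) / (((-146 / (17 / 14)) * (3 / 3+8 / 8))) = -30277 / 11096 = -2.73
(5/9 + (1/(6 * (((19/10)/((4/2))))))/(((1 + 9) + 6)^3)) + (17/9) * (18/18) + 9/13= 14280899/4552704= 3.14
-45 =-45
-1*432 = -432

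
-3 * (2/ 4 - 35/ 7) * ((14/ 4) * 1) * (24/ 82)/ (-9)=-1.54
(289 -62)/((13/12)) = 2724/13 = 209.54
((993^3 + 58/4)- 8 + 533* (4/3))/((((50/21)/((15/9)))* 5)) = 8224837943/60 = 137080632.38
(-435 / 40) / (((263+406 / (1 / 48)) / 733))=-63771 / 158008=-0.40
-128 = -128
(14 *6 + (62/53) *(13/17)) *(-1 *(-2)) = 152980/901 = 169.79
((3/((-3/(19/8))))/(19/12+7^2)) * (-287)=13.48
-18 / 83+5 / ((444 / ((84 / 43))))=-25733 / 132053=-0.19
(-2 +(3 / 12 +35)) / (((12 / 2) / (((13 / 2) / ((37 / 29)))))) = 50141 / 1776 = 28.23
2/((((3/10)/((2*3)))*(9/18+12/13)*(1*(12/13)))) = 3380/111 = 30.45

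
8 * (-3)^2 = 72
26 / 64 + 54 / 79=2755 / 2528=1.09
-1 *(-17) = 17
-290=-290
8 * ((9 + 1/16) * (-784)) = -56840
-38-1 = -39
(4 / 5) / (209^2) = 4 / 218405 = 0.00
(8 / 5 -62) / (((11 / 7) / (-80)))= 33824 / 11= 3074.91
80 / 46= 40 / 23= 1.74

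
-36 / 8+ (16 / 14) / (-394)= -4.50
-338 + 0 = -338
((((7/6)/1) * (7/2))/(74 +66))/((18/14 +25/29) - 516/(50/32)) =-7105/79923264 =-0.00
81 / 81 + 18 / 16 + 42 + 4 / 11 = 3915 / 88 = 44.49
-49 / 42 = -7 / 6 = -1.17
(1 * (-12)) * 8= -96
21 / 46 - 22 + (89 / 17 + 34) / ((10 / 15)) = 14588 / 391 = 37.31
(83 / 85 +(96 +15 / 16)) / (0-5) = -133163 / 6800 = -19.58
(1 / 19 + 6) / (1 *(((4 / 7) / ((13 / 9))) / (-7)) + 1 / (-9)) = -659295 / 18259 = -36.11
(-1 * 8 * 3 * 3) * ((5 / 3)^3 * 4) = -4000 / 3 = -1333.33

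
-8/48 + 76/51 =1.32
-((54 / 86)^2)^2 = -531441 / 3418801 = -0.16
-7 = -7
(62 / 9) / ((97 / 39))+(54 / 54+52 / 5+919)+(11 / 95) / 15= 128988457 / 138225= 933.18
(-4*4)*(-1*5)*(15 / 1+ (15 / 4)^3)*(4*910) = 19724250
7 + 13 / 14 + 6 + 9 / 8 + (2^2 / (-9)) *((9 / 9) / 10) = 37823 / 2520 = 15.01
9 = 9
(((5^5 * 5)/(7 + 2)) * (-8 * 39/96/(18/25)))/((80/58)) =-29453125/5184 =-5681.54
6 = 6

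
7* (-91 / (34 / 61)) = -38857 / 34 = -1142.85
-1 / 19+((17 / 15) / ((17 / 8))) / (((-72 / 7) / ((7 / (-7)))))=-2 / 2565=-0.00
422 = 422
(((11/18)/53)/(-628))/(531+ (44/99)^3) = -891/25772666584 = -0.00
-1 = -1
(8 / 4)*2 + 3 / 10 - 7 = -2.70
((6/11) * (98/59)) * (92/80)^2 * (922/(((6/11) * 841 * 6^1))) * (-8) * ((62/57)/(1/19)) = -740874022/11164275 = -66.36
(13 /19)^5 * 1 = 371293 /2476099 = 0.15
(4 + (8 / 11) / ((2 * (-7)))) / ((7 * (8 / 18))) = 684 / 539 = 1.27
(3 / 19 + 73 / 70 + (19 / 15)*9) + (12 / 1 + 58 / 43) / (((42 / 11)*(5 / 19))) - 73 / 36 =4912031 / 205884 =23.86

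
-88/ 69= -1.28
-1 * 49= -49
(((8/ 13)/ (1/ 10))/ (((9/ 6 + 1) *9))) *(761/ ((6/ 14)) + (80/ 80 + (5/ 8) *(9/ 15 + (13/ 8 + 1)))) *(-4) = -683014/ 351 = -1945.91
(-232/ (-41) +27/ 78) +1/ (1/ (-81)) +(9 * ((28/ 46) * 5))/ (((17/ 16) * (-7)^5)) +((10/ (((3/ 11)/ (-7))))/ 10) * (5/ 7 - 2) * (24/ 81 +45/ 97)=-49.91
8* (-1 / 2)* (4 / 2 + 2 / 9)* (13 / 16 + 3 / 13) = -9.27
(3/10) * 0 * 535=0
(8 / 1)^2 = 64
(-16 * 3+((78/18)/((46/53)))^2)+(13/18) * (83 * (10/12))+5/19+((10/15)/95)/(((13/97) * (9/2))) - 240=-278108243/1306630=-212.84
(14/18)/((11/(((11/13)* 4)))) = 28/117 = 0.24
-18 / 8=-9 / 4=-2.25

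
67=67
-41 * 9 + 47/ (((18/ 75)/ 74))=42368/ 3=14122.67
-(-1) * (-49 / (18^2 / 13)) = -637 / 324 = -1.97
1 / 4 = 0.25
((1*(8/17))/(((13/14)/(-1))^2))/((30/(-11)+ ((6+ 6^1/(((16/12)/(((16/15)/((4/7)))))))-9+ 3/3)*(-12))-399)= -86240/75614487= -0.00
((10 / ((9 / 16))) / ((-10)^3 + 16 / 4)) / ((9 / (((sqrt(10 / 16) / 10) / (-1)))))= sqrt(10) / 20169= 0.00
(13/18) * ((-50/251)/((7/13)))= -4225/15813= -0.27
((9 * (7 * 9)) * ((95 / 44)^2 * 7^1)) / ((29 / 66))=107460675 / 2552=42108.41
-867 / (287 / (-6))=18.13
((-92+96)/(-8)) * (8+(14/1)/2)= -15/2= -7.50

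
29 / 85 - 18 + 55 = 3174 / 85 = 37.34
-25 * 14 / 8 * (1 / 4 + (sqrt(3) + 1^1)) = -175 * sqrt(3) / 4 - 875 / 16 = -130.46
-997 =-997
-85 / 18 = -4.72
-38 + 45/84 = -1049/28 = -37.46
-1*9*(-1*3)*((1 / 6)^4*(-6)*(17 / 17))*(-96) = 12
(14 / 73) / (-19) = -14 / 1387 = -0.01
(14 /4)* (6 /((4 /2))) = 21 /2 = 10.50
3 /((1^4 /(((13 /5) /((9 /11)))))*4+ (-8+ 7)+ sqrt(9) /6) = 858 /217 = 3.95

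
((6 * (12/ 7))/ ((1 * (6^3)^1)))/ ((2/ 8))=4/ 21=0.19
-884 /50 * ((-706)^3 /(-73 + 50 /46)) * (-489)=874667665603992 /20675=42305570283.14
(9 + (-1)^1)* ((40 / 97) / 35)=64 / 679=0.09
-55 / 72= -0.76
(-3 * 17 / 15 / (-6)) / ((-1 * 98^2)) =-17 / 288120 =-0.00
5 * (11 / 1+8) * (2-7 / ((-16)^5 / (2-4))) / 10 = 19.00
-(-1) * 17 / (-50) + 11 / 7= 431 / 350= 1.23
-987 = -987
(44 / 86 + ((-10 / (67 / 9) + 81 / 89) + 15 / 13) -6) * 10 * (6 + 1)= -1112457220 / 3333317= -333.74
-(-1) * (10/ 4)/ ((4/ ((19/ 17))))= 95/ 136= 0.70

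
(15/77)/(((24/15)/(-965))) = -72375/616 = -117.49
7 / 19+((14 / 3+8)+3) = 914 / 57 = 16.04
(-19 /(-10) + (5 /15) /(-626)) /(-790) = -4459 /1854525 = -0.00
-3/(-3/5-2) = 15/13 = 1.15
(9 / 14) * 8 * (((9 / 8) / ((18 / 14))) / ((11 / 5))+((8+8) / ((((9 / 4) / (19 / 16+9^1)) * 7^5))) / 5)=26528401 / 12941390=2.05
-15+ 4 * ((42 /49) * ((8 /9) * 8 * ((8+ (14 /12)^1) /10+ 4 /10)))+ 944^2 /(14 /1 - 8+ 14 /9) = 631684219 /5355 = 117961.57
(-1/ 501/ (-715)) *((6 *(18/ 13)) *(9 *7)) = 0.00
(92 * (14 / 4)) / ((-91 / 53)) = -2438 / 13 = -187.54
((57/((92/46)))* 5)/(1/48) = 6840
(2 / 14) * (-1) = -1 / 7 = -0.14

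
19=19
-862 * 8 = -6896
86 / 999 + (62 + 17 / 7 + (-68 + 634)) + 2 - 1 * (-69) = 701.51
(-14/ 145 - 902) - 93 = -144289/ 145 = -995.10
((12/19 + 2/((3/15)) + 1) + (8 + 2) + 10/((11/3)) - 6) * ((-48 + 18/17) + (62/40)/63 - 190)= -6490609087/1492260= -4349.52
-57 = -57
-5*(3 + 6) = -45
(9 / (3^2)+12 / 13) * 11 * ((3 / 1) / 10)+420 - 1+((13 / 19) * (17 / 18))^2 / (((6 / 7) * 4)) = 15526503043 / 36492768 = 425.47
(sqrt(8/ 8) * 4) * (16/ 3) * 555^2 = 6571200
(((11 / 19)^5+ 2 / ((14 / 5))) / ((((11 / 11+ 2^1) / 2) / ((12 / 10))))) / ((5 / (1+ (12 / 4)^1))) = 216125632 / 433317325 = 0.50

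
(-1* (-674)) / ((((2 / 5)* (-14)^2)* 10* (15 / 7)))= 337 / 840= 0.40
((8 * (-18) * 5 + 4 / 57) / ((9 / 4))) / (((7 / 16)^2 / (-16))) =672333824 / 25137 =26746.78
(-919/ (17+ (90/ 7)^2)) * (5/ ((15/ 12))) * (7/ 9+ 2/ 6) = -1801240/ 80397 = -22.40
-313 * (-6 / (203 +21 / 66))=13772 / 1491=9.24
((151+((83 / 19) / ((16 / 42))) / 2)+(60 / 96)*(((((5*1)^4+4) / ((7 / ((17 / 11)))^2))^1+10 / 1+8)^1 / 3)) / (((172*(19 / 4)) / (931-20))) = 822006923449 / 4417721616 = 186.07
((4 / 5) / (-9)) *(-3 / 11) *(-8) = -32 / 165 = -0.19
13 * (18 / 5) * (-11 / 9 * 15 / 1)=-858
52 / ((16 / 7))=91 / 4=22.75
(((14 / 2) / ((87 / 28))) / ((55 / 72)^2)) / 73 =338688 / 6403925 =0.05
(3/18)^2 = 1/36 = 0.03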